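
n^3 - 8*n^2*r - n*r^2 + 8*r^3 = (n - 8*r)*(n - r)*(n + r)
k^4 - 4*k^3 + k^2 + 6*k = k*(k - 3)*(k - 2)*(k + 1)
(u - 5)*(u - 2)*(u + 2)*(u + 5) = u^4 - 29*u^2 + 100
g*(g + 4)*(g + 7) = g^3 + 11*g^2 + 28*g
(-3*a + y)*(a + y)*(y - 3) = -3*a^2*y + 9*a^2 - 2*a*y^2 + 6*a*y + y^3 - 3*y^2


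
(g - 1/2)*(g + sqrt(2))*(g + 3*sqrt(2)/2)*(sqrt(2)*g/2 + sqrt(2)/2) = sqrt(2)*g^4/2 + sqrt(2)*g^3/4 + 5*g^3/2 + 5*g^2/4 + 5*sqrt(2)*g^2/4 - 5*g/4 + 3*sqrt(2)*g/4 - 3*sqrt(2)/4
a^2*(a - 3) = a^3 - 3*a^2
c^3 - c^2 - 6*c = c*(c - 3)*(c + 2)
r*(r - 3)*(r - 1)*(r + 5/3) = r^4 - 7*r^3/3 - 11*r^2/3 + 5*r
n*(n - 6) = n^2 - 6*n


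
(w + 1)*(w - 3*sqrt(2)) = w^2 - 3*sqrt(2)*w + w - 3*sqrt(2)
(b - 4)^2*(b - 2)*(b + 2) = b^4 - 8*b^3 + 12*b^2 + 32*b - 64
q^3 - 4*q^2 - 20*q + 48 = (q - 6)*(q - 2)*(q + 4)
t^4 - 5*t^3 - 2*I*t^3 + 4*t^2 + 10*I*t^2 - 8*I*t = t*(t - 4)*(t - 1)*(t - 2*I)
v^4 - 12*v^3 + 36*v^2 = v^2*(v - 6)^2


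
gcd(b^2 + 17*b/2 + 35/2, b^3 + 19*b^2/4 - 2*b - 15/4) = b + 5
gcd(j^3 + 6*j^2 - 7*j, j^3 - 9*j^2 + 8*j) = j^2 - j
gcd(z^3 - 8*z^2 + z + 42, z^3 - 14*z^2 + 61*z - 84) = z^2 - 10*z + 21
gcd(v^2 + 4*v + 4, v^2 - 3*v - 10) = v + 2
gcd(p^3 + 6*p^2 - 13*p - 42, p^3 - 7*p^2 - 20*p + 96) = p - 3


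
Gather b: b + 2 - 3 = b - 1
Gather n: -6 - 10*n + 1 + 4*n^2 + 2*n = 4*n^2 - 8*n - 5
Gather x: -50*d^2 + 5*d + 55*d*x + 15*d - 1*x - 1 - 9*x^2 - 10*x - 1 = -50*d^2 + 20*d - 9*x^2 + x*(55*d - 11) - 2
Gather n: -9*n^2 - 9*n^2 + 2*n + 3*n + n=-18*n^2 + 6*n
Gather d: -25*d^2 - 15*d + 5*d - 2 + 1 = -25*d^2 - 10*d - 1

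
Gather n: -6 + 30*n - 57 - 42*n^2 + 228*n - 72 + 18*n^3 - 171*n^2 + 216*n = 18*n^3 - 213*n^2 + 474*n - 135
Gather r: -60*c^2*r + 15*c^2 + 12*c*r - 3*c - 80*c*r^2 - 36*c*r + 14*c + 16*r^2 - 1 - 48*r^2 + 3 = 15*c^2 + 11*c + r^2*(-80*c - 32) + r*(-60*c^2 - 24*c) + 2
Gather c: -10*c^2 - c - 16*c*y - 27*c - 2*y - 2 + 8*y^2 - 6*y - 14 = -10*c^2 + c*(-16*y - 28) + 8*y^2 - 8*y - 16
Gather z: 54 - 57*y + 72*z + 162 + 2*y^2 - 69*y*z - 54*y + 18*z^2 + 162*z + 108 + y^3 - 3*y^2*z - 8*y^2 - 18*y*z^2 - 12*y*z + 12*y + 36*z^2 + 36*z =y^3 - 6*y^2 - 99*y + z^2*(54 - 18*y) + z*(-3*y^2 - 81*y + 270) + 324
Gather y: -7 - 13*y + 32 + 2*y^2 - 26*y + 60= 2*y^2 - 39*y + 85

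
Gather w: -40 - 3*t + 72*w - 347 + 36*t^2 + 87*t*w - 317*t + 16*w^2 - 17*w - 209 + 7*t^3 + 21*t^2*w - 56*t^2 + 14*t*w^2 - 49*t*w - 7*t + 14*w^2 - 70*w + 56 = 7*t^3 - 20*t^2 - 327*t + w^2*(14*t + 30) + w*(21*t^2 + 38*t - 15) - 540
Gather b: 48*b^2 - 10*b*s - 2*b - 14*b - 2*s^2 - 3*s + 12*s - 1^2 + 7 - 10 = 48*b^2 + b*(-10*s - 16) - 2*s^2 + 9*s - 4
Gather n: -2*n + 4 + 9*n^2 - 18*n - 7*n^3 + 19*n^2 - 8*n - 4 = -7*n^3 + 28*n^2 - 28*n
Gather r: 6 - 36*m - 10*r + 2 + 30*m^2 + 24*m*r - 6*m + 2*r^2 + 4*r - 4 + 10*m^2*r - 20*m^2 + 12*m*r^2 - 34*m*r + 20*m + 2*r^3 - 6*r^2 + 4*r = 10*m^2 - 22*m + 2*r^3 + r^2*(12*m - 4) + r*(10*m^2 - 10*m - 2) + 4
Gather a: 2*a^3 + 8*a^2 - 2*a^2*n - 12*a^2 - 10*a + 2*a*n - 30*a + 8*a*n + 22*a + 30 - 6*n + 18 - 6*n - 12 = 2*a^3 + a^2*(-2*n - 4) + a*(10*n - 18) - 12*n + 36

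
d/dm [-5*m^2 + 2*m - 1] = 2 - 10*m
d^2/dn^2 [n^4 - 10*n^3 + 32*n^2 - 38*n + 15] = 12*n^2 - 60*n + 64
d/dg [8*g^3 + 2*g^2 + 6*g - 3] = 24*g^2 + 4*g + 6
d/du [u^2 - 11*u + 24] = 2*u - 11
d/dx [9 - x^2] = -2*x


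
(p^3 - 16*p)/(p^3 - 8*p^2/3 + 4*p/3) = 3*(p^2 - 16)/(3*p^2 - 8*p + 4)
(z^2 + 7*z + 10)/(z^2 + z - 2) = (z + 5)/(z - 1)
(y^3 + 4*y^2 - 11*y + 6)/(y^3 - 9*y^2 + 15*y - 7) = (y + 6)/(y - 7)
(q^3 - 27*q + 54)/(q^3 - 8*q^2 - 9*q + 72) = (q^2 + 3*q - 18)/(q^2 - 5*q - 24)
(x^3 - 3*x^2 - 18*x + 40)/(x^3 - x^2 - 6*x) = (-x^3 + 3*x^2 + 18*x - 40)/(x*(-x^2 + x + 6))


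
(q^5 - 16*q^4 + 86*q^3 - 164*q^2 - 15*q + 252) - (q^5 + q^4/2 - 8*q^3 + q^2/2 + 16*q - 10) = -33*q^4/2 + 94*q^3 - 329*q^2/2 - 31*q + 262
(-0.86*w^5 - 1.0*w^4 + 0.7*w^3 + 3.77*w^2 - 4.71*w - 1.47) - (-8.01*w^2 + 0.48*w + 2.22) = -0.86*w^5 - 1.0*w^4 + 0.7*w^3 + 11.78*w^2 - 5.19*w - 3.69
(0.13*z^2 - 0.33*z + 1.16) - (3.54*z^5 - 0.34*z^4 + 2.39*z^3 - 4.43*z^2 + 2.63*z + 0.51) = -3.54*z^5 + 0.34*z^4 - 2.39*z^3 + 4.56*z^2 - 2.96*z + 0.65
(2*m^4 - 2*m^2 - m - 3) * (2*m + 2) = 4*m^5 + 4*m^4 - 4*m^3 - 6*m^2 - 8*m - 6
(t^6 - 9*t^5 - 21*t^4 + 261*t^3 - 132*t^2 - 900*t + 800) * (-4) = -4*t^6 + 36*t^5 + 84*t^4 - 1044*t^3 + 528*t^2 + 3600*t - 3200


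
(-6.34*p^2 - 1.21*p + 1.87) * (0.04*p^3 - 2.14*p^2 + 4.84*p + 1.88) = -0.2536*p^5 + 13.5192*p^4 - 28.0214*p^3 - 21.7774*p^2 + 6.776*p + 3.5156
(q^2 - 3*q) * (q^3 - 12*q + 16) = q^5 - 3*q^4 - 12*q^3 + 52*q^2 - 48*q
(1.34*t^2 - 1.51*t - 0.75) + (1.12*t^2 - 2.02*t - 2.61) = 2.46*t^2 - 3.53*t - 3.36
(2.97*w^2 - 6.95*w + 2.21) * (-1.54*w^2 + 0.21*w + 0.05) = -4.5738*w^4 + 11.3267*w^3 - 4.7144*w^2 + 0.1166*w + 0.1105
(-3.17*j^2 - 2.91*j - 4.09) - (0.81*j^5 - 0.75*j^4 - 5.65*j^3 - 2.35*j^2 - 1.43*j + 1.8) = -0.81*j^5 + 0.75*j^4 + 5.65*j^3 - 0.82*j^2 - 1.48*j - 5.89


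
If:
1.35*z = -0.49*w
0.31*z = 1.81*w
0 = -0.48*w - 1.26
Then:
No Solution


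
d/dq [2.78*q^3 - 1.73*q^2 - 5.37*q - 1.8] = 8.34*q^2 - 3.46*q - 5.37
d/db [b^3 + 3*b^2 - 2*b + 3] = 3*b^2 + 6*b - 2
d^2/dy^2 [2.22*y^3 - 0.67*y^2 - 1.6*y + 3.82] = 13.32*y - 1.34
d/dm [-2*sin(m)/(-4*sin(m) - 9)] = 18*cos(m)/(4*sin(m) + 9)^2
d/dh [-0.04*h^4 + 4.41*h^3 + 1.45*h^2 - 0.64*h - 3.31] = -0.16*h^3 + 13.23*h^2 + 2.9*h - 0.64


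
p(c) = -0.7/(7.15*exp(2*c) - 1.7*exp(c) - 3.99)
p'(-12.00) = 0.00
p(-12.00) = 0.18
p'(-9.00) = 0.00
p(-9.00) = 0.18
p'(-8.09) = -0.00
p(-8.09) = 0.18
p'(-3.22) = -0.00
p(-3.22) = 0.17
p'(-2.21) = -0.00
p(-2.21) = 0.17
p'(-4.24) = -0.00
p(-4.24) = 0.17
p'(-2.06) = 0.00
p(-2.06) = 0.17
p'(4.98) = 0.00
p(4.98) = -0.00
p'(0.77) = 0.07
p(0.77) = -0.03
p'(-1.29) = 0.03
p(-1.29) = 0.18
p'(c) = -0.7*(-14.3*exp(2*c) + 1.7*exp(c))/(7.15*exp(2*c) - 1.7*exp(c) - 3.99)^2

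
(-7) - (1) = -8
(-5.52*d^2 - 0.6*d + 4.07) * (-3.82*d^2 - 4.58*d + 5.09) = 21.0864*d^4 + 27.5736*d^3 - 40.8962*d^2 - 21.6946*d + 20.7163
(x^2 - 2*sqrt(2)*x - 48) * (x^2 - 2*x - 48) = x^4 - 2*sqrt(2)*x^3 - 2*x^3 - 96*x^2 + 4*sqrt(2)*x^2 + 96*x + 96*sqrt(2)*x + 2304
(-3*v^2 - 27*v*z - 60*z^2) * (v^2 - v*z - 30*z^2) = -3*v^4 - 24*v^3*z + 57*v^2*z^2 + 870*v*z^3 + 1800*z^4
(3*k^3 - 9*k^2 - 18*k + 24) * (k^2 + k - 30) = 3*k^5 - 6*k^4 - 117*k^3 + 276*k^2 + 564*k - 720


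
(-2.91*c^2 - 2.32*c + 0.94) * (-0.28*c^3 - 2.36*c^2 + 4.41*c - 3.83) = 0.8148*c^5 + 7.5172*c^4 - 7.6211*c^3 - 1.3043*c^2 + 13.031*c - 3.6002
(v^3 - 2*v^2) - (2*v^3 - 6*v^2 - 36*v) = -v^3 + 4*v^2 + 36*v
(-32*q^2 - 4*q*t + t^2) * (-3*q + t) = 96*q^3 - 20*q^2*t - 7*q*t^2 + t^3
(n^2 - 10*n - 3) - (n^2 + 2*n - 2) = -12*n - 1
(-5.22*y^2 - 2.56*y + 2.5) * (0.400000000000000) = -2.088*y^2 - 1.024*y + 1.0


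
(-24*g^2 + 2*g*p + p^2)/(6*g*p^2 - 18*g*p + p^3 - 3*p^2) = (-4*g + p)/(p*(p - 3))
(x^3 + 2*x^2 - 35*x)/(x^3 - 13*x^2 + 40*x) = (x + 7)/(x - 8)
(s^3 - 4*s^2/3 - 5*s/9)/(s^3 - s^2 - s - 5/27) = 3*s/(3*s + 1)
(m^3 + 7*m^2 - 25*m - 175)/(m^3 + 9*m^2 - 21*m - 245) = (m + 5)/(m + 7)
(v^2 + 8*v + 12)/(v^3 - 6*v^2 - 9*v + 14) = (v + 6)/(v^2 - 8*v + 7)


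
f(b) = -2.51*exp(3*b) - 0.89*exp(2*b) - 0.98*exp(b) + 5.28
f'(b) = -7.53*exp(3*b) - 1.78*exp(2*b) - 0.98*exp(b)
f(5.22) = -15906037.62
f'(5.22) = -47687327.64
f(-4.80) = 5.27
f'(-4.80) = -0.01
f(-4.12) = 5.26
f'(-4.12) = -0.02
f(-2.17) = 5.15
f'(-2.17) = -0.15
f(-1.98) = 5.12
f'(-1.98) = -0.19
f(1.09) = -71.55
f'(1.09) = -216.79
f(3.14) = -31447.22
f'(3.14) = -93837.13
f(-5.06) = 5.27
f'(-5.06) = -0.01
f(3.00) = -20712.20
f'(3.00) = -61754.01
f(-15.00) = 5.28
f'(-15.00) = 0.00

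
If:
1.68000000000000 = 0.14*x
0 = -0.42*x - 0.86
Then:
No Solution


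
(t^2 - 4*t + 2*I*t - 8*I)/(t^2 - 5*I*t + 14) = (t - 4)/(t - 7*I)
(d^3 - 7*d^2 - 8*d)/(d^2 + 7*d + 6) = d*(d - 8)/(d + 6)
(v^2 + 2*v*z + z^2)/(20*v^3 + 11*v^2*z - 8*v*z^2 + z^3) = (v + z)/(20*v^2 - 9*v*z + z^2)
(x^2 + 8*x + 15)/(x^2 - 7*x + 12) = (x^2 + 8*x + 15)/(x^2 - 7*x + 12)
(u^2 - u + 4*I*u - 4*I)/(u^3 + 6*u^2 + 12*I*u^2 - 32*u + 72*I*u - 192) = (u - 1)/(u^2 + u*(6 + 8*I) + 48*I)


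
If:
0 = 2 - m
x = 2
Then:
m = 2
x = 2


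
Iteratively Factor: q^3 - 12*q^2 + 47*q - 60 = (q - 4)*(q^2 - 8*q + 15) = (q - 5)*(q - 4)*(q - 3)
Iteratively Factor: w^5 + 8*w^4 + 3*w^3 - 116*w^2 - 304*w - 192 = (w + 3)*(w^4 + 5*w^3 - 12*w^2 - 80*w - 64) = (w + 3)*(w + 4)*(w^3 + w^2 - 16*w - 16) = (w + 3)*(w + 4)^2*(w^2 - 3*w - 4) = (w + 1)*(w + 3)*(w + 4)^2*(w - 4)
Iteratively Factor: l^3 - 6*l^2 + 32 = (l - 4)*(l^2 - 2*l - 8) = (l - 4)^2*(l + 2)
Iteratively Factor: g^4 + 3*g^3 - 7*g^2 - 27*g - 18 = (g + 2)*(g^3 + g^2 - 9*g - 9) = (g + 2)*(g + 3)*(g^2 - 2*g - 3) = (g - 3)*(g + 2)*(g + 3)*(g + 1)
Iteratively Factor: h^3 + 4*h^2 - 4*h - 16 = (h - 2)*(h^2 + 6*h + 8) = (h - 2)*(h + 2)*(h + 4)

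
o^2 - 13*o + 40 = (o - 8)*(o - 5)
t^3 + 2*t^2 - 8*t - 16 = (t + 2)*(t - 2*sqrt(2))*(t + 2*sqrt(2))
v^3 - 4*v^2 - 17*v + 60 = (v - 5)*(v - 3)*(v + 4)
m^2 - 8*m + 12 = (m - 6)*(m - 2)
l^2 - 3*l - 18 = (l - 6)*(l + 3)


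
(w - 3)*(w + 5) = w^2 + 2*w - 15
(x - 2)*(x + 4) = x^2 + 2*x - 8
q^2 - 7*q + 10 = (q - 5)*(q - 2)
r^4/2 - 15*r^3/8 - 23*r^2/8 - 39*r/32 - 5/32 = (r/2 + 1/4)*(r - 5)*(r + 1/4)*(r + 1/2)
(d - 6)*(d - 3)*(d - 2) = d^3 - 11*d^2 + 36*d - 36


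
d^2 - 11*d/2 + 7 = (d - 7/2)*(d - 2)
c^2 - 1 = (c - 1)*(c + 1)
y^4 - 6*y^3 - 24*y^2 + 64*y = y*(y - 8)*(y - 2)*(y + 4)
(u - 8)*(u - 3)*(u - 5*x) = u^3 - 5*u^2*x - 11*u^2 + 55*u*x + 24*u - 120*x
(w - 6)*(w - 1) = w^2 - 7*w + 6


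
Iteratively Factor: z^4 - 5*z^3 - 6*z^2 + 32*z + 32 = (z + 2)*(z^3 - 7*z^2 + 8*z + 16) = (z - 4)*(z + 2)*(z^2 - 3*z - 4) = (z - 4)*(z + 1)*(z + 2)*(z - 4)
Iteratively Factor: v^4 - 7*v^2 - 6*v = (v - 3)*(v^3 + 3*v^2 + 2*v) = v*(v - 3)*(v^2 + 3*v + 2) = v*(v - 3)*(v + 2)*(v + 1)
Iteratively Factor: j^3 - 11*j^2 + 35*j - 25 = (j - 5)*(j^2 - 6*j + 5) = (j - 5)*(j - 1)*(j - 5)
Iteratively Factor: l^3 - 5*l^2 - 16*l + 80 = (l + 4)*(l^2 - 9*l + 20) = (l - 4)*(l + 4)*(l - 5)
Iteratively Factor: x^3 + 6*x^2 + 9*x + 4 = (x + 1)*(x^2 + 5*x + 4) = (x + 1)*(x + 4)*(x + 1)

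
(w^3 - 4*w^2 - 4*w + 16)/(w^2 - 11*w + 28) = (w^2 - 4)/(w - 7)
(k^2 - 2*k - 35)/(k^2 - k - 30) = (k - 7)/(k - 6)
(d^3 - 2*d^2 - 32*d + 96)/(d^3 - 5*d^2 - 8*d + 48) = (d + 6)/(d + 3)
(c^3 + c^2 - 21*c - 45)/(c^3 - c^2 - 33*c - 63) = (c - 5)/(c - 7)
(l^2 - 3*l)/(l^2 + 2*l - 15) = l/(l + 5)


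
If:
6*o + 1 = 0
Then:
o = -1/6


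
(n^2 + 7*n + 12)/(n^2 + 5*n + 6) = (n + 4)/(n + 2)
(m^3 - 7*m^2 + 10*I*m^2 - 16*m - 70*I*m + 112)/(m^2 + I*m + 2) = (m^2 + m*(-7 + 8*I) - 56*I)/(m - I)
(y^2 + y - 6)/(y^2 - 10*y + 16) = (y + 3)/(y - 8)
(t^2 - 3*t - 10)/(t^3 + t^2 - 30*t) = (t + 2)/(t*(t + 6))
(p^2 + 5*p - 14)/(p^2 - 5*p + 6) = (p + 7)/(p - 3)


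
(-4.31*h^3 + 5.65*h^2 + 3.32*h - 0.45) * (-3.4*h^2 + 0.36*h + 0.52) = 14.654*h^5 - 20.7616*h^4 - 11.4952*h^3 + 5.6632*h^2 + 1.5644*h - 0.234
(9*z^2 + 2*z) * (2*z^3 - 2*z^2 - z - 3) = 18*z^5 - 14*z^4 - 13*z^3 - 29*z^2 - 6*z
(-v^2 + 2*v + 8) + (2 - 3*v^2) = -4*v^2 + 2*v + 10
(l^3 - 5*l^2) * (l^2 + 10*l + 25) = l^5 + 5*l^4 - 25*l^3 - 125*l^2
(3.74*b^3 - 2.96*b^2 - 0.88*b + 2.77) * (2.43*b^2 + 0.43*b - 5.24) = 9.0882*b^5 - 5.5846*b^4 - 23.0088*b^3 + 21.8631*b^2 + 5.8023*b - 14.5148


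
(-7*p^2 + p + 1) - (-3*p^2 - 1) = -4*p^2 + p + 2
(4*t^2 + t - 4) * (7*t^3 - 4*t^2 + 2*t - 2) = 28*t^5 - 9*t^4 - 24*t^3 + 10*t^2 - 10*t + 8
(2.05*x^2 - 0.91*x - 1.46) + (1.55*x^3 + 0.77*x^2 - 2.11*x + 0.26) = 1.55*x^3 + 2.82*x^2 - 3.02*x - 1.2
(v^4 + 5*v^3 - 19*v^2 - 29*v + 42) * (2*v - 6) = 2*v^5 + 4*v^4 - 68*v^3 + 56*v^2 + 258*v - 252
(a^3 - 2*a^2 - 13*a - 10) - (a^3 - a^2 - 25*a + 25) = -a^2 + 12*a - 35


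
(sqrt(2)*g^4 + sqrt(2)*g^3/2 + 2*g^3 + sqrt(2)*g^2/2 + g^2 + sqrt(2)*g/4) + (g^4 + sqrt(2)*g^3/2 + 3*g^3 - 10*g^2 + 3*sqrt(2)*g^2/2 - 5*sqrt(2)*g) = g^4 + sqrt(2)*g^4 + sqrt(2)*g^3 + 5*g^3 - 9*g^2 + 2*sqrt(2)*g^2 - 19*sqrt(2)*g/4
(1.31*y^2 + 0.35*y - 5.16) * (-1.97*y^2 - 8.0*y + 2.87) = -2.5807*y^4 - 11.1695*y^3 + 11.1249*y^2 + 42.2845*y - 14.8092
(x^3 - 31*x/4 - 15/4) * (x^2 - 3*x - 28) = x^5 - 3*x^4 - 143*x^3/4 + 39*x^2/2 + 913*x/4 + 105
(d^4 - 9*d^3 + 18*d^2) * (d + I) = d^5 - 9*d^4 + I*d^4 + 18*d^3 - 9*I*d^3 + 18*I*d^2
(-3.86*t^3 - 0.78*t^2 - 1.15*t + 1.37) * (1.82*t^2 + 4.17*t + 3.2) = -7.0252*t^5 - 17.5158*t^4 - 17.6976*t^3 - 4.7981*t^2 + 2.0329*t + 4.384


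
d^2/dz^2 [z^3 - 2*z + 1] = 6*z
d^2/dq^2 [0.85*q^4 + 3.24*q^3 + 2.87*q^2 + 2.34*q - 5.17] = 10.2*q^2 + 19.44*q + 5.74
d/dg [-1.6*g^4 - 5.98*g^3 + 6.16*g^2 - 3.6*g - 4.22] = -6.4*g^3 - 17.94*g^2 + 12.32*g - 3.6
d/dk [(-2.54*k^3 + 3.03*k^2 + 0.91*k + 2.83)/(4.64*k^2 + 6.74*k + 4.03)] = (-11.7856*k^4 - 34.2392*k^3 - 14.5088*k^2 - 1.8406*k - 15.4069)/(21.5296*k^4 + 62.5472*k^3 + 82.826*k^2 + 54.3244*k + 16.2409)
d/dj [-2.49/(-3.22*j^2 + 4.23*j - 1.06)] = (10.5327 - 16.0356*j)/(3.22*j^2 - 4.23*j + 1.06)^2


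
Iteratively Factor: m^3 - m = (m + 1)*(m^2 - m) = m*(m + 1)*(m - 1)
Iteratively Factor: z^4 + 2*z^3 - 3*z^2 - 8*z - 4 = (z - 2)*(z^3 + 4*z^2 + 5*z + 2) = (z - 2)*(z + 1)*(z^2 + 3*z + 2) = (z - 2)*(z + 1)^2*(z + 2)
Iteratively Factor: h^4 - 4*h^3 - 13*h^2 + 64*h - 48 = (h + 4)*(h^3 - 8*h^2 + 19*h - 12) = (h - 1)*(h + 4)*(h^2 - 7*h + 12) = (h - 4)*(h - 1)*(h + 4)*(h - 3)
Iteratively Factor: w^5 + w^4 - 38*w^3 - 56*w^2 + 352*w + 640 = (w - 4)*(w^4 + 5*w^3 - 18*w^2 - 128*w - 160) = (w - 4)*(w + 4)*(w^3 + w^2 - 22*w - 40) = (w - 4)*(w + 2)*(w + 4)*(w^2 - w - 20) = (w - 4)*(w + 2)*(w + 4)^2*(w - 5)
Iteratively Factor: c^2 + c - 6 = (c - 2)*(c + 3)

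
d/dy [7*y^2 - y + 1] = 14*y - 1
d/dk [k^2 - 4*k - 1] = 2*k - 4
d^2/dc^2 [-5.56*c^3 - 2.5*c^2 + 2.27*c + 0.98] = -33.36*c - 5.0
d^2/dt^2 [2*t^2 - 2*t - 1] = 4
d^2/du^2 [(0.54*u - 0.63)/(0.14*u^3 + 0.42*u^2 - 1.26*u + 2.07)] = (0.063504*u^5 + 0.042336*u^4 - 0.21168*u^3 - 1.877904*u^2 + 0.278964*u + 1.911924)/(0.002744*u^9 + 0.024696*u^8 - 0.248724*u^6 + 0.730296*u^5 + 0.904932*u^4 - 6.773382*u^3 + 15.25797*u^2 - 16.196922*u + 8.869743)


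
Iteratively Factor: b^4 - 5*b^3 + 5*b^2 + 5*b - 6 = (b + 1)*(b^3 - 6*b^2 + 11*b - 6) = (b - 1)*(b + 1)*(b^2 - 5*b + 6) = (b - 3)*(b - 1)*(b + 1)*(b - 2)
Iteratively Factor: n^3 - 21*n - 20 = (n + 4)*(n^2 - 4*n - 5) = (n - 5)*(n + 4)*(n + 1)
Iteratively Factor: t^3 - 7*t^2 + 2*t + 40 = (t + 2)*(t^2 - 9*t + 20) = (t - 4)*(t + 2)*(t - 5)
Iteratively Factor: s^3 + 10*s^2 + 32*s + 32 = (s + 4)*(s^2 + 6*s + 8) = (s + 4)^2*(s + 2)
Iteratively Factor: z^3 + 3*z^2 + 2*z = (z)*(z^2 + 3*z + 2) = z*(z + 1)*(z + 2)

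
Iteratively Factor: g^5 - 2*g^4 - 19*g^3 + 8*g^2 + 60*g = (g + 3)*(g^4 - 5*g^3 - 4*g^2 + 20*g) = (g - 2)*(g + 3)*(g^3 - 3*g^2 - 10*g) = g*(g - 2)*(g + 3)*(g^2 - 3*g - 10) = g*(g - 2)*(g + 2)*(g + 3)*(g - 5)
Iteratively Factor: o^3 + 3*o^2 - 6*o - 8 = (o - 2)*(o^2 + 5*o + 4) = (o - 2)*(o + 1)*(o + 4)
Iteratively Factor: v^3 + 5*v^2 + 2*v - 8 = (v + 2)*(v^2 + 3*v - 4) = (v + 2)*(v + 4)*(v - 1)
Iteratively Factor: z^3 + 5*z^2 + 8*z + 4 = (z + 2)*(z^2 + 3*z + 2) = (z + 2)^2*(z + 1)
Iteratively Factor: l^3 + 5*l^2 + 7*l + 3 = (l + 1)*(l^2 + 4*l + 3) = (l + 1)^2*(l + 3)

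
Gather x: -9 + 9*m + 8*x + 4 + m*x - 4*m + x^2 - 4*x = 5*m + x^2 + x*(m + 4) - 5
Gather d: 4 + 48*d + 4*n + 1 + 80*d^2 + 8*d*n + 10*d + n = 80*d^2 + d*(8*n + 58) + 5*n + 5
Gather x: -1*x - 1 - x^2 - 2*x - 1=-x^2 - 3*x - 2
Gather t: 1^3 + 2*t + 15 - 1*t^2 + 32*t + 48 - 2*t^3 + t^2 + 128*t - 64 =-2*t^3 + 162*t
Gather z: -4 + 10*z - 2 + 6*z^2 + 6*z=6*z^2 + 16*z - 6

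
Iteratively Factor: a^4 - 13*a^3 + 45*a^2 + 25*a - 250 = (a - 5)*(a^3 - 8*a^2 + 5*a + 50) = (a - 5)*(a + 2)*(a^2 - 10*a + 25) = (a - 5)^2*(a + 2)*(a - 5)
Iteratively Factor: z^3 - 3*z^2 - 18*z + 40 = (z - 2)*(z^2 - z - 20) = (z - 2)*(z + 4)*(z - 5)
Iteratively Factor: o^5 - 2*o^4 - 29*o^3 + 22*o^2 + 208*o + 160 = (o - 5)*(o^4 + 3*o^3 - 14*o^2 - 48*o - 32) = (o - 5)*(o + 1)*(o^3 + 2*o^2 - 16*o - 32) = (o - 5)*(o + 1)*(o + 4)*(o^2 - 2*o - 8) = (o - 5)*(o - 4)*(o + 1)*(o + 4)*(o + 2)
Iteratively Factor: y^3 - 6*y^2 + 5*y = (y)*(y^2 - 6*y + 5) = y*(y - 5)*(y - 1)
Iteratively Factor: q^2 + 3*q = (q)*(q + 3)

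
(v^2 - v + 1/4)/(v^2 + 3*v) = (v^2 - v + 1/4)/(v*(v + 3))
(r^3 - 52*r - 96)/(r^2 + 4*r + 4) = (r^2 - 2*r - 48)/(r + 2)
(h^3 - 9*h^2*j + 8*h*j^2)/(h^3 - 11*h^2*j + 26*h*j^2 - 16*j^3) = h/(h - 2*j)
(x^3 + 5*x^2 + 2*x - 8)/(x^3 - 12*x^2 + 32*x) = (x^3 + 5*x^2 + 2*x - 8)/(x*(x^2 - 12*x + 32))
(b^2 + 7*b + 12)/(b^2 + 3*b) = (b + 4)/b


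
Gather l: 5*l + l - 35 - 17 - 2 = 6*l - 54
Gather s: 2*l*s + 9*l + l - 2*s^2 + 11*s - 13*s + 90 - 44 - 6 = 10*l - 2*s^2 + s*(2*l - 2) + 40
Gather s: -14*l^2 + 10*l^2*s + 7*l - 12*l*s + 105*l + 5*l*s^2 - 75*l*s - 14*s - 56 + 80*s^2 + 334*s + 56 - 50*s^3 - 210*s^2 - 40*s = -14*l^2 + 112*l - 50*s^3 + s^2*(5*l - 130) + s*(10*l^2 - 87*l + 280)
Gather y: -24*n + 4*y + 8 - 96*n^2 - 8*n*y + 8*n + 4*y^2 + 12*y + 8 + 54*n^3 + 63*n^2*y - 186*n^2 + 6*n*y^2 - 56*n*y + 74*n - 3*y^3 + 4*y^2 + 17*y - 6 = 54*n^3 - 282*n^2 + 58*n - 3*y^3 + y^2*(6*n + 8) + y*(63*n^2 - 64*n + 33) + 10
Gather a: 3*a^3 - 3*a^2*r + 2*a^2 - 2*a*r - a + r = 3*a^3 + a^2*(2 - 3*r) + a*(-2*r - 1) + r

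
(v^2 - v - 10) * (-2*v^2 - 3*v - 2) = -2*v^4 - v^3 + 21*v^2 + 32*v + 20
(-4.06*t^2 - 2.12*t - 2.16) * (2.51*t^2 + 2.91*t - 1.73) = -10.1906*t^4 - 17.1358*t^3 - 4.567*t^2 - 2.618*t + 3.7368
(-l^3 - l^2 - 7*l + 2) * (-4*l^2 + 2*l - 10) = 4*l^5 + 2*l^4 + 36*l^3 - 12*l^2 + 74*l - 20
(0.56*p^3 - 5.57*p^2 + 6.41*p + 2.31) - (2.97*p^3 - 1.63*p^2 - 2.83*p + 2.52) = -2.41*p^3 - 3.94*p^2 + 9.24*p - 0.21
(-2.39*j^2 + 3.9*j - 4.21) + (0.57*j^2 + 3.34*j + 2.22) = -1.82*j^2 + 7.24*j - 1.99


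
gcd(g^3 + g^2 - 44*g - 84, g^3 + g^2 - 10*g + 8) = 1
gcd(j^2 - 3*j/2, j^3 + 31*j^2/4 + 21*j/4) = j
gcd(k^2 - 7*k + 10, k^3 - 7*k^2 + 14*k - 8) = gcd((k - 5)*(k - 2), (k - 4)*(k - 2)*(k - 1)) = k - 2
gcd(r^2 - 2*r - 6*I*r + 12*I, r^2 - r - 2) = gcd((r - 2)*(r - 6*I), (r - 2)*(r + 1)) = r - 2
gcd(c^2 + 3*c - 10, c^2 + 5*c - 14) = c - 2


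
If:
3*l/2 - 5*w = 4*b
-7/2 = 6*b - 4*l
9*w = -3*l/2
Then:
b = 49/12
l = 7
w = -7/6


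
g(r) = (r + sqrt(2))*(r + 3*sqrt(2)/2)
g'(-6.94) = -10.34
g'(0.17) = 3.88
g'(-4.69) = -5.84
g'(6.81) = 17.16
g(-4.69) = 8.41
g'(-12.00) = -20.46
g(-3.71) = 3.65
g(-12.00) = 104.57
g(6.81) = 73.45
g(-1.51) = -0.06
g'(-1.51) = 0.52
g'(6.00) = 15.54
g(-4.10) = 5.31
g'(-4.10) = -4.66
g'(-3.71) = -3.88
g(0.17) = 3.63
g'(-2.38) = -1.22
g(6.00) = 60.21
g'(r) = 2*r + 5*sqrt(2)/2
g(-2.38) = 0.25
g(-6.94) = 26.63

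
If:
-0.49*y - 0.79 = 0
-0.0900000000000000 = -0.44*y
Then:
No Solution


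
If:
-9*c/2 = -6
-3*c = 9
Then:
No Solution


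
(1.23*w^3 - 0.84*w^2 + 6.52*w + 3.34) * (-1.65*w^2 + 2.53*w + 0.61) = -2.0295*w^5 + 4.4979*w^4 - 12.1329*w^3 + 10.4722*w^2 + 12.4274*w + 2.0374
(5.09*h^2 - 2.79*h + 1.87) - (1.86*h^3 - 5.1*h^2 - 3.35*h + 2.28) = -1.86*h^3 + 10.19*h^2 + 0.56*h - 0.41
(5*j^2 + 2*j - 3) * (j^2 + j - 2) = 5*j^4 + 7*j^3 - 11*j^2 - 7*j + 6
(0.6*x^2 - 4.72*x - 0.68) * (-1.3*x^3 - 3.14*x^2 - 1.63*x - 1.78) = -0.78*x^5 + 4.252*x^4 + 14.7268*x^3 + 8.7608*x^2 + 9.51*x + 1.2104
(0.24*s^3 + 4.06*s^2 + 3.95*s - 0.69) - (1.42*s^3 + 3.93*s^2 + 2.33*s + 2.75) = -1.18*s^3 + 0.129999999999999*s^2 + 1.62*s - 3.44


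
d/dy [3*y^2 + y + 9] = 6*y + 1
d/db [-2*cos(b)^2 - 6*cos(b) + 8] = 2*(2*cos(b) + 3)*sin(b)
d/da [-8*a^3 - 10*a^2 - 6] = 4*a*(-6*a - 5)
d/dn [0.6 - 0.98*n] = -0.980000000000000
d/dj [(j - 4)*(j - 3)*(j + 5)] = 3*j^2 - 4*j - 23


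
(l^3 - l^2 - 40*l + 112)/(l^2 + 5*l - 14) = (l^2 - 8*l + 16)/(l - 2)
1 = 1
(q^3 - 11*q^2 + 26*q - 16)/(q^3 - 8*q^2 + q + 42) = (q^3 - 11*q^2 + 26*q - 16)/(q^3 - 8*q^2 + q + 42)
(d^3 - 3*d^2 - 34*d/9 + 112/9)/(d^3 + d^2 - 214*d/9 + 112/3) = (d + 2)/(d + 6)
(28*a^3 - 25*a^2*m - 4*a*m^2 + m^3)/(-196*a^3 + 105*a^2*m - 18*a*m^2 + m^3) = (-4*a^2 + 3*a*m + m^2)/(28*a^2 - 11*a*m + m^2)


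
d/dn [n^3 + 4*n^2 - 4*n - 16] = 3*n^2 + 8*n - 4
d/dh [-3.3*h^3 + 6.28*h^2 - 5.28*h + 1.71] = -9.9*h^2 + 12.56*h - 5.28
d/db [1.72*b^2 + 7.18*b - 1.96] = 3.44*b + 7.18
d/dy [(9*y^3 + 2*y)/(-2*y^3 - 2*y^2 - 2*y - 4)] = (-9*y^4 - 14*y^3 - 52*y^2 - 4)/(2*(y^6 + 2*y^5 + 3*y^4 + 6*y^3 + 5*y^2 + 4*y + 4))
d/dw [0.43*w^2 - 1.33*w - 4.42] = 0.86*w - 1.33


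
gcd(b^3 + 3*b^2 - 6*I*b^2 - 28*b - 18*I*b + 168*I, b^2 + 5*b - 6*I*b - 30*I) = b - 6*I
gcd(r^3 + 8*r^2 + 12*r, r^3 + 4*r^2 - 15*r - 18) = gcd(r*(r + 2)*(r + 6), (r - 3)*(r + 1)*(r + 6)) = r + 6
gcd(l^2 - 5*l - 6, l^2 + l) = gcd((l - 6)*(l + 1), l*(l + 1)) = l + 1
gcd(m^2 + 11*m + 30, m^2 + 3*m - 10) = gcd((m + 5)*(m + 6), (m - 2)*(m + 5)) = m + 5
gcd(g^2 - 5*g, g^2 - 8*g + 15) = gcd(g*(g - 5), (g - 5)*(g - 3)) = g - 5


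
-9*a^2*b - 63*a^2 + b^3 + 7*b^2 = (-3*a + b)*(3*a + b)*(b + 7)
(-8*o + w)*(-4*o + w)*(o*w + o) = 32*o^3*w + 32*o^3 - 12*o^2*w^2 - 12*o^2*w + o*w^3 + o*w^2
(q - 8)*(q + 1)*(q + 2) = q^3 - 5*q^2 - 22*q - 16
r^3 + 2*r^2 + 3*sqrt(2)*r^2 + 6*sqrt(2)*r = r*(r + 2)*(r + 3*sqrt(2))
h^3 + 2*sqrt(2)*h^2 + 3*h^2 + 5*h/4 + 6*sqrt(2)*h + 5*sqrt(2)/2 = (h + 1/2)*(h + 5/2)*(h + 2*sqrt(2))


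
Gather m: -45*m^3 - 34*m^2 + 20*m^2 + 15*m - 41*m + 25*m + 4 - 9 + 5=-45*m^3 - 14*m^2 - m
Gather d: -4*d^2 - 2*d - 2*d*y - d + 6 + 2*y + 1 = -4*d^2 + d*(-2*y - 3) + 2*y + 7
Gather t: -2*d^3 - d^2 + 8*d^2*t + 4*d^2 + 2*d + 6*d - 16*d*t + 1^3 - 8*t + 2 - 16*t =-2*d^3 + 3*d^2 + 8*d + t*(8*d^2 - 16*d - 24) + 3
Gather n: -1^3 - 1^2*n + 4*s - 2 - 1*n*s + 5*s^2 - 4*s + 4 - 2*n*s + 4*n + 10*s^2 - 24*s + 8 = n*(3 - 3*s) + 15*s^2 - 24*s + 9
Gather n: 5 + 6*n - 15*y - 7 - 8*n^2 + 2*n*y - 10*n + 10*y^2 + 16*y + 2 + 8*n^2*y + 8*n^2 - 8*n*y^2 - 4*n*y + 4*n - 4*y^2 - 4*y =8*n^2*y + n*(-8*y^2 - 2*y) + 6*y^2 - 3*y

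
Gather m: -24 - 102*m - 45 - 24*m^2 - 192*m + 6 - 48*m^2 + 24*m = -72*m^2 - 270*m - 63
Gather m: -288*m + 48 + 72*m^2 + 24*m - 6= 72*m^2 - 264*m + 42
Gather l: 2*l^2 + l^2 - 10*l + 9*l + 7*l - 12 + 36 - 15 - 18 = 3*l^2 + 6*l - 9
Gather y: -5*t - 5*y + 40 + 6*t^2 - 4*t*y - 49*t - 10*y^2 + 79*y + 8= 6*t^2 - 54*t - 10*y^2 + y*(74 - 4*t) + 48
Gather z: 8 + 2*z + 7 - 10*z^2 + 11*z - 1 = -10*z^2 + 13*z + 14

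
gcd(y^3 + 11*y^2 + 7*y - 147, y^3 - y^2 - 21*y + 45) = y - 3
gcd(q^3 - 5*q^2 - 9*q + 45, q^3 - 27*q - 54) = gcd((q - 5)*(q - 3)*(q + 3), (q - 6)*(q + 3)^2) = q + 3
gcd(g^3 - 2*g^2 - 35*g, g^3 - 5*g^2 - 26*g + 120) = g + 5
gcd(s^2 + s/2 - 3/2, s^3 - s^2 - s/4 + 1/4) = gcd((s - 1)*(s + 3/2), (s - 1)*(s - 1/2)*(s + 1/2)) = s - 1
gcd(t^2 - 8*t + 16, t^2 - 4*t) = t - 4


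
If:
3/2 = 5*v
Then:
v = 3/10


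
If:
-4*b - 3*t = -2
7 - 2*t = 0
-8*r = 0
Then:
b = -17/8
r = 0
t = 7/2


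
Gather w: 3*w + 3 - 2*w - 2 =w + 1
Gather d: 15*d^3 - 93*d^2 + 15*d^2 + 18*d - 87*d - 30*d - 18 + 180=15*d^3 - 78*d^2 - 99*d + 162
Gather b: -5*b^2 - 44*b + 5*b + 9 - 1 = -5*b^2 - 39*b + 8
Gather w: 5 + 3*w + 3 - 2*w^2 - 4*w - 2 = -2*w^2 - w + 6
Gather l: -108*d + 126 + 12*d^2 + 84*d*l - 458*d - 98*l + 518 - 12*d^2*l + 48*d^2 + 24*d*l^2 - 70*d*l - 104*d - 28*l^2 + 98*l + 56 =60*d^2 - 670*d + l^2*(24*d - 28) + l*(-12*d^2 + 14*d) + 700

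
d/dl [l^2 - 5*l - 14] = 2*l - 5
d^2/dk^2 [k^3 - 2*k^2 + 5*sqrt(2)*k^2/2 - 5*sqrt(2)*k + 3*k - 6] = 6*k - 4 + 5*sqrt(2)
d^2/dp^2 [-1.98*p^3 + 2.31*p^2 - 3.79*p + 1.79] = 4.62 - 11.88*p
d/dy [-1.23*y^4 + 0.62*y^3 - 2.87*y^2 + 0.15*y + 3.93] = -4.92*y^3 + 1.86*y^2 - 5.74*y + 0.15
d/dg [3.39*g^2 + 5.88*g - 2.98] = 6.78*g + 5.88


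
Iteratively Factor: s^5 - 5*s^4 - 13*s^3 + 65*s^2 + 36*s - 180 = (s - 2)*(s^4 - 3*s^3 - 19*s^2 + 27*s + 90) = (s - 2)*(s + 3)*(s^3 - 6*s^2 - s + 30) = (s - 2)*(s + 2)*(s + 3)*(s^2 - 8*s + 15) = (s - 3)*(s - 2)*(s + 2)*(s + 3)*(s - 5)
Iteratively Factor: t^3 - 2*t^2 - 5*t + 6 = (t + 2)*(t^2 - 4*t + 3) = (t - 3)*(t + 2)*(t - 1)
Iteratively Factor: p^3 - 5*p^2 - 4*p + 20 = (p + 2)*(p^2 - 7*p + 10) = (p - 5)*(p + 2)*(p - 2)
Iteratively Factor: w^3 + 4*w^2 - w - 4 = (w + 1)*(w^2 + 3*w - 4) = (w + 1)*(w + 4)*(w - 1)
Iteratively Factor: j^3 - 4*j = (j + 2)*(j^2 - 2*j) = j*(j + 2)*(j - 2)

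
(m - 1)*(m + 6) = m^2 + 5*m - 6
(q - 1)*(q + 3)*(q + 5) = q^3 + 7*q^2 + 7*q - 15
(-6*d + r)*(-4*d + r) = 24*d^2 - 10*d*r + r^2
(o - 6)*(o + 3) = o^2 - 3*o - 18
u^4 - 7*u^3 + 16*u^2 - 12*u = u*(u - 3)*(u - 2)^2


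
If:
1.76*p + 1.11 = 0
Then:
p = -0.63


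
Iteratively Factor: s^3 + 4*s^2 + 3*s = (s + 3)*(s^2 + s) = (s + 1)*(s + 3)*(s)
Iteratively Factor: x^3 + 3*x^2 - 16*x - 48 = (x + 3)*(x^2 - 16) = (x - 4)*(x + 3)*(x + 4)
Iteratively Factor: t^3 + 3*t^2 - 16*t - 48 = (t - 4)*(t^2 + 7*t + 12) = (t - 4)*(t + 3)*(t + 4)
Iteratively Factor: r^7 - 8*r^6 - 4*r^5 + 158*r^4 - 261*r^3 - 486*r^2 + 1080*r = (r + 4)*(r^6 - 12*r^5 + 44*r^4 - 18*r^3 - 189*r^2 + 270*r) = (r - 3)*(r + 4)*(r^5 - 9*r^4 + 17*r^3 + 33*r^2 - 90*r) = (r - 3)^2*(r + 4)*(r^4 - 6*r^3 - r^2 + 30*r) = (r - 5)*(r - 3)^2*(r + 4)*(r^3 - r^2 - 6*r) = r*(r - 5)*(r - 3)^2*(r + 4)*(r^2 - r - 6) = r*(r - 5)*(r - 3)^2*(r + 2)*(r + 4)*(r - 3)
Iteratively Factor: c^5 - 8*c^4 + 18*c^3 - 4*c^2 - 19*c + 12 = (c - 1)*(c^4 - 7*c^3 + 11*c^2 + 7*c - 12) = (c - 1)*(c + 1)*(c^3 - 8*c^2 + 19*c - 12) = (c - 3)*(c - 1)*(c + 1)*(c^2 - 5*c + 4) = (c - 3)*(c - 1)^2*(c + 1)*(c - 4)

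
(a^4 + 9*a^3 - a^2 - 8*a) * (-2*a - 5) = -2*a^5 - 23*a^4 - 43*a^3 + 21*a^2 + 40*a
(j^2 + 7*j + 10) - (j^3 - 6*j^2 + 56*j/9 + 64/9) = -j^3 + 7*j^2 + 7*j/9 + 26/9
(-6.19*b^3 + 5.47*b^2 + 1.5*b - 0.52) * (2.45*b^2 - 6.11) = -15.1655*b^5 + 13.4015*b^4 + 41.4959*b^3 - 34.6957*b^2 - 9.165*b + 3.1772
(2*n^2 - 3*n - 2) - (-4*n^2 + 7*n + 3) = 6*n^2 - 10*n - 5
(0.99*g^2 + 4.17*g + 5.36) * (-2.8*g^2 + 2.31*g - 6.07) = -2.772*g^4 - 9.3891*g^3 - 11.3846*g^2 - 12.9303*g - 32.5352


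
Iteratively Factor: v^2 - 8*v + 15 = (v - 3)*(v - 5)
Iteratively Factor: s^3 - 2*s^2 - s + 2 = (s + 1)*(s^2 - 3*s + 2) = (s - 2)*(s + 1)*(s - 1)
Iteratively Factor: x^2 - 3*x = (x)*(x - 3)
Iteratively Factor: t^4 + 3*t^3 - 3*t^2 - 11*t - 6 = (t + 1)*(t^3 + 2*t^2 - 5*t - 6) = (t + 1)*(t + 3)*(t^2 - t - 2) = (t - 2)*(t + 1)*(t + 3)*(t + 1)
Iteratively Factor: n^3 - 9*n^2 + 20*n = (n - 5)*(n^2 - 4*n) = (n - 5)*(n - 4)*(n)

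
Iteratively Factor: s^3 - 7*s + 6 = (s - 2)*(s^2 + 2*s - 3) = (s - 2)*(s - 1)*(s + 3)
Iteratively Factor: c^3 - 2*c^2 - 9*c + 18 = (c + 3)*(c^2 - 5*c + 6) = (c - 2)*(c + 3)*(c - 3)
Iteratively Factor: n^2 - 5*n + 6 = (n - 3)*(n - 2)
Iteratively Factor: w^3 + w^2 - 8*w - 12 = (w + 2)*(w^2 - w - 6) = (w - 3)*(w + 2)*(w + 2)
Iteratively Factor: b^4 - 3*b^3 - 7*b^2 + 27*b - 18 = (b - 2)*(b^3 - b^2 - 9*b + 9) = (b - 2)*(b - 1)*(b^2 - 9) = (b - 2)*(b - 1)*(b + 3)*(b - 3)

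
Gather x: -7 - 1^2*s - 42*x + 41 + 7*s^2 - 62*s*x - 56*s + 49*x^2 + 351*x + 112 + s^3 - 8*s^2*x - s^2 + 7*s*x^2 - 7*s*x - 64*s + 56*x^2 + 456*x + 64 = s^3 + 6*s^2 - 121*s + x^2*(7*s + 105) + x*(-8*s^2 - 69*s + 765) + 210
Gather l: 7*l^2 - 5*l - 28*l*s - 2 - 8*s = 7*l^2 + l*(-28*s - 5) - 8*s - 2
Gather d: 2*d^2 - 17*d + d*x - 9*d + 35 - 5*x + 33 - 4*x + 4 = 2*d^2 + d*(x - 26) - 9*x + 72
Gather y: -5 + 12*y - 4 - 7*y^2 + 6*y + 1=-7*y^2 + 18*y - 8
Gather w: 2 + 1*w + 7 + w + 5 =2*w + 14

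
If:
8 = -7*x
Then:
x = -8/7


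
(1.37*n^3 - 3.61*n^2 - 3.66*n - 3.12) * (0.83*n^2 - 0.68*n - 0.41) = 1.1371*n^5 - 3.9279*n^4 - 1.1447*n^3 + 1.3793*n^2 + 3.6222*n + 1.2792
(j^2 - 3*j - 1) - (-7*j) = j^2 + 4*j - 1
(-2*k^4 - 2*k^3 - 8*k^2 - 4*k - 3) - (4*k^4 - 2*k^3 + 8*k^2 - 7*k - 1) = -6*k^4 - 16*k^2 + 3*k - 2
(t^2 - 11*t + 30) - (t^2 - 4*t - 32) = 62 - 7*t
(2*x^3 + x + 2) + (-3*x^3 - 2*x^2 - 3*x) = -x^3 - 2*x^2 - 2*x + 2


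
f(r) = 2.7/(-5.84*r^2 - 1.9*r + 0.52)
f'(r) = 2.7*(11.68*r + 1.9)/(-5.84*r^2 - 1.9*r + 0.52)^2 = (31.536*r + 5.13)/(5.84*r^2 + 1.9*r - 0.52)^2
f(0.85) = -0.51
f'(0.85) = 1.13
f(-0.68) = -3.04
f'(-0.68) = -20.67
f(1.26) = -0.24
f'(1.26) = 0.36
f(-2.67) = -0.07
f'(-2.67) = -0.06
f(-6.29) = -0.01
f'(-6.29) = -0.00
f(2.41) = -0.07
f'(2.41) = 0.06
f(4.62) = -0.02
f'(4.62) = 0.01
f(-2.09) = -0.13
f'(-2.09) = -0.14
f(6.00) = -0.01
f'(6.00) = 0.00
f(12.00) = -0.00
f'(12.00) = 0.00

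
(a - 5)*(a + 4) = a^2 - a - 20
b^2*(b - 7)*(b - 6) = b^4 - 13*b^3 + 42*b^2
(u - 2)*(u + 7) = u^2 + 5*u - 14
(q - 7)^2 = q^2 - 14*q + 49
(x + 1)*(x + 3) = x^2 + 4*x + 3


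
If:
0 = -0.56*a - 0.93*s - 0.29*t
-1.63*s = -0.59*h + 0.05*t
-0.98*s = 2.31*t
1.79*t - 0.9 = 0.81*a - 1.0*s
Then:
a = -0.92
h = 1.74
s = 0.64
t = -0.27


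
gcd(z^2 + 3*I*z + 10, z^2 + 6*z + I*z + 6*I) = 1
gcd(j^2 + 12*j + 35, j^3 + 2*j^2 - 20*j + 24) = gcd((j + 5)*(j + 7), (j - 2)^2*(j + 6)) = 1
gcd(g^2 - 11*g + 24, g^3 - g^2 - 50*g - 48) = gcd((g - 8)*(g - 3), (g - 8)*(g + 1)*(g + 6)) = g - 8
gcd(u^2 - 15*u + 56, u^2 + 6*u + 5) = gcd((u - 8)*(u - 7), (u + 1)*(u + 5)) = 1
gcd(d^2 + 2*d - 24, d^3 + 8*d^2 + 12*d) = d + 6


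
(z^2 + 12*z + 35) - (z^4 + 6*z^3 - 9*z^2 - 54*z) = -z^4 - 6*z^3 + 10*z^2 + 66*z + 35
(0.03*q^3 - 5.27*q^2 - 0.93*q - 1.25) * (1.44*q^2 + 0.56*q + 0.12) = 0.0432*q^5 - 7.572*q^4 - 4.2868*q^3 - 2.9532*q^2 - 0.8116*q - 0.15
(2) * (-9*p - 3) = -18*p - 6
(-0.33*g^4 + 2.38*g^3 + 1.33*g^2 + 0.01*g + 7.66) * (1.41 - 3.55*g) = 1.1715*g^5 - 8.9143*g^4 - 1.3657*g^3 + 1.8398*g^2 - 27.1789*g + 10.8006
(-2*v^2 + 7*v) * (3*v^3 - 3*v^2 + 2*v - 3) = -6*v^5 + 27*v^4 - 25*v^3 + 20*v^2 - 21*v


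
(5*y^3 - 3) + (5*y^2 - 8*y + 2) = 5*y^3 + 5*y^2 - 8*y - 1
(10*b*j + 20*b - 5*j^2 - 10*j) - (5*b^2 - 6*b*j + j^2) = -5*b^2 + 16*b*j + 20*b - 6*j^2 - 10*j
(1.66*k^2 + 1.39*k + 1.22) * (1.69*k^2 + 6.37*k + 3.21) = 2.8054*k^4 + 12.9233*k^3 + 16.2447*k^2 + 12.2333*k + 3.9162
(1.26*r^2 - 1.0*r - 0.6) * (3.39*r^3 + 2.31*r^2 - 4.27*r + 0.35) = 4.2714*r^5 - 0.4794*r^4 - 9.7242*r^3 + 3.325*r^2 + 2.212*r - 0.21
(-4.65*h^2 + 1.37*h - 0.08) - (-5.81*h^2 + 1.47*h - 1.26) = 1.16*h^2 - 0.0999999999999999*h + 1.18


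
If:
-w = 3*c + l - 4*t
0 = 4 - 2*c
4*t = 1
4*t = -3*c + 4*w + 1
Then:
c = 2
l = -13/2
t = 1/4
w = 3/2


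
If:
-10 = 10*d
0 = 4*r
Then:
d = -1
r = 0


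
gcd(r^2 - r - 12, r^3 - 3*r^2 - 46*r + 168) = r - 4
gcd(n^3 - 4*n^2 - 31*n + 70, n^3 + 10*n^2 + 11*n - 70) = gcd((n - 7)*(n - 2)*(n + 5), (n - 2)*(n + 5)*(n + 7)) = n^2 + 3*n - 10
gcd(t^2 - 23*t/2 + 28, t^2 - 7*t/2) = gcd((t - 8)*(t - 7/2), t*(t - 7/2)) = t - 7/2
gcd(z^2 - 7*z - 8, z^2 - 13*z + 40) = z - 8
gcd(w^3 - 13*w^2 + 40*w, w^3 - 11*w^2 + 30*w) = w^2 - 5*w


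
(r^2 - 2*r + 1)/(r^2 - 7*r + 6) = (r - 1)/(r - 6)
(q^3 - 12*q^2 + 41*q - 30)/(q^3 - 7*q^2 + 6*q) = (q - 5)/q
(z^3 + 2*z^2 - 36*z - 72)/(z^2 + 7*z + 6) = (z^2 - 4*z - 12)/(z + 1)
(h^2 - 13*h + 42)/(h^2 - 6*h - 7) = (h - 6)/(h + 1)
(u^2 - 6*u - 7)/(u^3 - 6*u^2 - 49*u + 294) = (u + 1)/(u^2 + u - 42)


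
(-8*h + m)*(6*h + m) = -48*h^2 - 2*h*m + m^2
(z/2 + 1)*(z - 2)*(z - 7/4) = z^3/2 - 7*z^2/8 - 2*z + 7/2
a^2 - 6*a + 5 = (a - 5)*(a - 1)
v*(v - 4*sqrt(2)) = v^2 - 4*sqrt(2)*v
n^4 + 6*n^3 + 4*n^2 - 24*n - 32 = (n - 2)*(n + 2)^2*(n + 4)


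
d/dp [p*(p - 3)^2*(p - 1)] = 4*p^3 - 21*p^2 + 30*p - 9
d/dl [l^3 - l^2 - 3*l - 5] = 3*l^2 - 2*l - 3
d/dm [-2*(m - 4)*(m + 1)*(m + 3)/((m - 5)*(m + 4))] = 2*(-m^4 + 2*m^3 + 47*m^2 - 24*m - 248)/(m^4 - 2*m^3 - 39*m^2 + 40*m + 400)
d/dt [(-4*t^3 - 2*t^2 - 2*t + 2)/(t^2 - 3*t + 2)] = 2*(-2*t^4 + 12*t^3 - 8*t^2 - 6*t + 1)/(t^4 - 6*t^3 + 13*t^2 - 12*t + 4)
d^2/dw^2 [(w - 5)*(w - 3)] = 2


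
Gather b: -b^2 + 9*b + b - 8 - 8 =-b^2 + 10*b - 16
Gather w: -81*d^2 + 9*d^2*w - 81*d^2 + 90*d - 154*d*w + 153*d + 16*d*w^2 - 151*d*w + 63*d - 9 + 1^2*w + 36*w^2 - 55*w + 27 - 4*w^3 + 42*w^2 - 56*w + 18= -162*d^2 + 306*d - 4*w^3 + w^2*(16*d + 78) + w*(9*d^2 - 305*d - 110) + 36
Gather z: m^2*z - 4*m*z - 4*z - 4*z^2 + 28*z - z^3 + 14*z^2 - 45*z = -z^3 + 10*z^2 + z*(m^2 - 4*m - 21)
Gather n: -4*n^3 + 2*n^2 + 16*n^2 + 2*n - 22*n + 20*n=-4*n^3 + 18*n^2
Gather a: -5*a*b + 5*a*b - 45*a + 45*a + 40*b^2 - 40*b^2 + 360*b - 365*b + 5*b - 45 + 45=0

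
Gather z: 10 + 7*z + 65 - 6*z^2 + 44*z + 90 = -6*z^2 + 51*z + 165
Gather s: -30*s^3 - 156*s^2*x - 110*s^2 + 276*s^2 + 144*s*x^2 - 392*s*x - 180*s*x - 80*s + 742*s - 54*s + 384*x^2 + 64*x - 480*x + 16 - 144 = -30*s^3 + s^2*(166 - 156*x) + s*(144*x^2 - 572*x + 608) + 384*x^2 - 416*x - 128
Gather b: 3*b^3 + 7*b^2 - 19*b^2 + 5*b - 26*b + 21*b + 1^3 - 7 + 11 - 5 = 3*b^3 - 12*b^2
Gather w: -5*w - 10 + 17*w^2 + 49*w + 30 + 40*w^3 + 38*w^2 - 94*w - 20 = 40*w^3 + 55*w^2 - 50*w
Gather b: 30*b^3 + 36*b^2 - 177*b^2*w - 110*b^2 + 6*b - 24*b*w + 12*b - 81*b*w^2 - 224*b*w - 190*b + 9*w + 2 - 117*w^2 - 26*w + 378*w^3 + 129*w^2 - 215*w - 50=30*b^3 + b^2*(-177*w - 74) + b*(-81*w^2 - 248*w - 172) + 378*w^3 + 12*w^2 - 232*w - 48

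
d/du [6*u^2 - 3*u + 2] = 12*u - 3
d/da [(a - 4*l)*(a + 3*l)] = 2*a - l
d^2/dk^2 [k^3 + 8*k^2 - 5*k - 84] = 6*k + 16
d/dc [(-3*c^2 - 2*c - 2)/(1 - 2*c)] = 6*(c^2 - c - 1)/(4*c^2 - 4*c + 1)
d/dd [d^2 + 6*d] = 2*d + 6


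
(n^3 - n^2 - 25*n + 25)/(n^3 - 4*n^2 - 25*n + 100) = (n - 1)/(n - 4)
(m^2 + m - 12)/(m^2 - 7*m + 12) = (m + 4)/(m - 4)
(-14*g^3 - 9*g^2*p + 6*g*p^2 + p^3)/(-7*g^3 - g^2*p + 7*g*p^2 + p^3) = (-2*g + p)/(-g + p)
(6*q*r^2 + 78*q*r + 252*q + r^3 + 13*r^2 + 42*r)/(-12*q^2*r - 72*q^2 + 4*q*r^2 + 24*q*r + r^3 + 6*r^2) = (-r - 7)/(2*q - r)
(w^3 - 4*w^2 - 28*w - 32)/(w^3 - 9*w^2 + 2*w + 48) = (w + 2)/(w - 3)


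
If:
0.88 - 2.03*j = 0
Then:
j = 0.43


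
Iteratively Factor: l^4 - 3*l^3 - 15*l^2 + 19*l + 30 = (l - 5)*(l^3 + 2*l^2 - 5*l - 6) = (l - 5)*(l - 2)*(l^2 + 4*l + 3) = (l - 5)*(l - 2)*(l + 1)*(l + 3)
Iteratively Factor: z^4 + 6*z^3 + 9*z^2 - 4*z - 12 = (z + 2)*(z^3 + 4*z^2 + z - 6) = (z + 2)*(z + 3)*(z^2 + z - 2) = (z + 2)^2*(z + 3)*(z - 1)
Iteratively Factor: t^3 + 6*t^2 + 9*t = (t + 3)*(t^2 + 3*t) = t*(t + 3)*(t + 3)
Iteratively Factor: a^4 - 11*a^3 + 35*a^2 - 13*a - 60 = (a - 5)*(a^3 - 6*a^2 + 5*a + 12) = (a - 5)*(a - 3)*(a^2 - 3*a - 4) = (a - 5)*(a - 4)*(a - 3)*(a + 1)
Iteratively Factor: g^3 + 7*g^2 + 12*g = (g)*(g^2 + 7*g + 12) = g*(g + 4)*(g + 3)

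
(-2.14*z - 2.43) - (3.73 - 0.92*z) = -1.22*z - 6.16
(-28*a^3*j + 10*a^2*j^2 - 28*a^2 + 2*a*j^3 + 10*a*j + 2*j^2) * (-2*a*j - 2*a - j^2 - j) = 56*a^4*j^2 + 56*a^4*j + 8*a^3*j^3 + 8*a^3*j^2 + 56*a^3*j + 56*a^3 - 14*a^2*j^4 - 14*a^2*j^3 + 8*a^2*j^2 + 8*a^2*j - 2*a*j^5 - 2*a*j^4 - 14*a*j^3 - 14*a*j^2 - 2*j^4 - 2*j^3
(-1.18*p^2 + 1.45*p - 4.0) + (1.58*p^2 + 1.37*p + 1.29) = 0.4*p^2 + 2.82*p - 2.71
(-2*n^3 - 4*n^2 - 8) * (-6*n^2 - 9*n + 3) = 12*n^5 + 42*n^4 + 30*n^3 + 36*n^2 + 72*n - 24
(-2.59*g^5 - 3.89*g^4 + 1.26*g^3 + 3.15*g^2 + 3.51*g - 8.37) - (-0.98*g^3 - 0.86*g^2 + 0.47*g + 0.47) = -2.59*g^5 - 3.89*g^4 + 2.24*g^3 + 4.01*g^2 + 3.04*g - 8.84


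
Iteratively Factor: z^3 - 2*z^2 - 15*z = (z + 3)*(z^2 - 5*z) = (z - 5)*(z + 3)*(z)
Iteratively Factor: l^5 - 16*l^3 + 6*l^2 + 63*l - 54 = (l - 3)*(l^4 + 3*l^3 - 7*l^2 - 15*l + 18) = (l - 3)*(l - 2)*(l^3 + 5*l^2 + 3*l - 9) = (l - 3)*(l - 2)*(l + 3)*(l^2 + 2*l - 3) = (l - 3)*(l - 2)*(l - 1)*(l + 3)*(l + 3)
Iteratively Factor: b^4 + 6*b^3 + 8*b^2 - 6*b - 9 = (b + 1)*(b^3 + 5*b^2 + 3*b - 9) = (b - 1)*(b + 1)*(b^2 + 6*b + 9) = (b - 1)*(b + 1)*(b + 3)*(b + 3)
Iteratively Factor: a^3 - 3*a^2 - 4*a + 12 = (a - 3)*(a^2 - 4) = (a - 3)*(a - 2)*(a + 2)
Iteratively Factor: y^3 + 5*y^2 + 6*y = (y)*(y^2 + 5*y + 6) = y*(y + 2)*(y + 3)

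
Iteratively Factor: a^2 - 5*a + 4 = (a - 1)*(a - 4)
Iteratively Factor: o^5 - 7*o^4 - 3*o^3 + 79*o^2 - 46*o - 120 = (o + 1)*(o^4 - 8*o^3 + 5*o^2 + 74*o - 120) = (o - 5)*(o + 1)*(o^3 - 3*o^2 - 10*o + 24) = (o - 5)*(o + 1)*(o + 3)*(o^2 - 6*o + 8) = (o - 5)*(o - 4)*(o + 1)*(o + 3)*(o - 2)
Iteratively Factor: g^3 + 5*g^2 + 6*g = (g + 2)*(g^2 + 3*g) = g*(g + 2)*(g + 3)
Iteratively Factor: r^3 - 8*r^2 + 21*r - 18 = (r - 3)*(r^2 - 5*r + 6) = (r - 3)^2*(r - 2)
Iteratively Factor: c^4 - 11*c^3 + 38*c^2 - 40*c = (c - 4)*(c^3 - 7*c^2 + 10*c) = (c - 5)*(c - 4)*(c^2 - 2*c) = (c - 5)*(c - 4)*(c - 2)*(c)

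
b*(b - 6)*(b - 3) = b^3 - 9*b^2 + 18*b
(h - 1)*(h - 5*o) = h^2 - 5*h*o - h + 5*o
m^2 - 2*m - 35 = (m - 7)*(m + 5)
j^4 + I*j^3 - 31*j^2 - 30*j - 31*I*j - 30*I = (j - 6)*(j + 1)*(j + 5)*(j + I)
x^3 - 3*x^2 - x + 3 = (x - 3)*(x - 1)*(x + 1)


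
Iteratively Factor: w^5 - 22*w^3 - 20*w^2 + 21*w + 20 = (w - 5)*(w^4 + 5*w^3 + 3*w^2 - 5*w - 4) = (w - 5)*(w + 4)*(w^3 + w^2 - w - 1) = (w - 5)*(w - 1)*(w + 4)*(w^2 + 2*w + 1) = (w - 5)*(w - 1)*(w + 1)*(w + 4)*(w + 1)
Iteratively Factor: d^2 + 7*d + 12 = (d + 4)*(d + 3)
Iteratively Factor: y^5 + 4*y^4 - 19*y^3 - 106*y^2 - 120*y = (y - 5)*(y^4 + 9*y^3 + 26*y^2 + 24*y) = (y - 5)*(y + 2)*(y^3 + 7*y^2 + 12*y) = (y - 5)*(y + 2)*(y + 4)*(y^2 + 3*y) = y*(y - 5)*(y + 2)*(y + 4)*(y + 3)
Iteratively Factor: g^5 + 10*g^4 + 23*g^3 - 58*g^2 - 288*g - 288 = (g - 3)*(g^4 + 13*g^3 + 62*g^2 + 128*g + 96) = (g - 3)*(g + 4)*(g^3 + 9*g^2 + 26*g + 24) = (g - 3)*(g + 2)*(g + 4)*(g^2 + 7*g + 12) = (g - 3)*(g + 2)*(g + 4)^2*(g + 3)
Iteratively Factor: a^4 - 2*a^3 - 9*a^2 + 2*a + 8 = (a - 1)*(a^3 - a^2 - 10*a - 8) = (a - 4)*(a - 1)*(a^2 + 3*a + 2) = (a - 4)*(a - 1)*(a + 1)*(a + 2)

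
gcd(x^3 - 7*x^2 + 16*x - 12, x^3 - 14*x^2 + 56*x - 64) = x - 2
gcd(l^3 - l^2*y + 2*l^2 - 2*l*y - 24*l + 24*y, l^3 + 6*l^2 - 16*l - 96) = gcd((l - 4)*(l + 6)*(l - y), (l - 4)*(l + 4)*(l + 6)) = l^2 + 2*l - 24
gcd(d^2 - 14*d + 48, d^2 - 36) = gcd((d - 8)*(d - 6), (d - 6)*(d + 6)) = d - 6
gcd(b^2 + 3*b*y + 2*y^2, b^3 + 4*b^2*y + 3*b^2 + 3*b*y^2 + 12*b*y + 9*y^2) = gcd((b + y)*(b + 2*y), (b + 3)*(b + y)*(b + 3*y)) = b + y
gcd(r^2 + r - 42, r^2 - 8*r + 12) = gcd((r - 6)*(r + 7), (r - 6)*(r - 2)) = r - 6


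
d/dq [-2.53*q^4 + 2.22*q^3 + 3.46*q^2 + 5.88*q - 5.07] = -10.12*q^3 + 6.66*q^2 + 6.92*q + 5.88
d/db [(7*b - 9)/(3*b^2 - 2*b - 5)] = (-21*b^2 + 54*b - 53)/(9*b^4 - 12*b^3 - 26*b^2 + 20*b + 25)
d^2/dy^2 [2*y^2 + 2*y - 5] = 4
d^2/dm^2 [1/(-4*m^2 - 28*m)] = (m*(m + 7) - (2*m + 7)^2)/(2*m^3*(m + 7)^3)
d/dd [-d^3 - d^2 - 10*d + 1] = -3*d^2 - 2*d - 10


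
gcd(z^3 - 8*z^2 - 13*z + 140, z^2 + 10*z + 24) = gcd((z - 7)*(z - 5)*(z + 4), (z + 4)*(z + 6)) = z + 4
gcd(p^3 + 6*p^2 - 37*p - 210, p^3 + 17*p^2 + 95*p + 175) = p^2 + 12*p + 35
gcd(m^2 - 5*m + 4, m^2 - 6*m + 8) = m - 4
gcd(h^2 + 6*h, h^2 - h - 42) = h + 6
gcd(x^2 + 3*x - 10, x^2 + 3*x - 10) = x^2 + 3*x - 10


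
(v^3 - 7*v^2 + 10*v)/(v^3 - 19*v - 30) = v*(v - 2)/(v^2 + 5*v + 6)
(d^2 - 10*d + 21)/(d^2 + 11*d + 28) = (d^2 - 10*d + 21)/(d^2 + 11*d + 28)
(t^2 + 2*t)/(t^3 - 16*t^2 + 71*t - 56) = t*(t + 2)/(t^3 - 16*t^2 + 71*t - 56)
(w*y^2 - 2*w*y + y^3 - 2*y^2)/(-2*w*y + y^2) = (-w*y + 2*w - y^2 + 2*y)/(2*w - y)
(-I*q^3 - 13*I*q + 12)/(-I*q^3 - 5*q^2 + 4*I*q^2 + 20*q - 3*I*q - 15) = (q^3 + 13*q + 12*I)/(q^3 - q^2*(4 + 5*I) + q*(3 + 20*I) - 15*I)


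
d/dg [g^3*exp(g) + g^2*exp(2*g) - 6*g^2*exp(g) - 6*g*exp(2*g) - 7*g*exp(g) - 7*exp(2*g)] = (g^3 + 2*g^2*exp(g) - 3*g^2 - 10*g*exp(g) - 19*g - 20*exp(g) - 7)*exp(g)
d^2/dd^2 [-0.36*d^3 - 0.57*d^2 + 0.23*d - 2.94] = -2.16*d - 1.14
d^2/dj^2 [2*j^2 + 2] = 4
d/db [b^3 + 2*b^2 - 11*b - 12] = 3*b^2 + 4*b - 11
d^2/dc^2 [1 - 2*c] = 0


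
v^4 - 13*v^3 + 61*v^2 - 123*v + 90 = (v - 5)*(v - 3)^2*(v - 2)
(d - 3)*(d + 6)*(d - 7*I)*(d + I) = d^4 + 3*d^3 - 6*I*d^3 - 11*d^2 - 18*I*d^2 + 21*d + 108*I*d - 126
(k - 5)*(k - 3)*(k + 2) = k^3 - 6*k^2 - k + 30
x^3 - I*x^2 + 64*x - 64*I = (x - 8*I)*(x - I)*(x + 8*I)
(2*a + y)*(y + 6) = 2*a*y + 12*a + y^2 + 6*y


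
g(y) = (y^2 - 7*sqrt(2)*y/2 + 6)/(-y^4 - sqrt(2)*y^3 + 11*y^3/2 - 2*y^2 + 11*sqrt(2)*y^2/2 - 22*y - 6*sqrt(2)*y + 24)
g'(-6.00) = -0.02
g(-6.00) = -0.04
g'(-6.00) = -0.02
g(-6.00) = -0.04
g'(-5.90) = -0.02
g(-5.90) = -0.04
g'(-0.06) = 0.10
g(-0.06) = 0.24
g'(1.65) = -20.41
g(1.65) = 1.49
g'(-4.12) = -0.13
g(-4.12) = -0.13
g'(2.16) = -0.13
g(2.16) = -0.00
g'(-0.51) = 0.03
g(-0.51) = 0.22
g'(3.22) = 0.10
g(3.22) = 0.03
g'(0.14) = 0.15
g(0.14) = 0.27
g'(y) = (2*y - 7*sqrt(2)/2)/(-y^4 - sqrt(2)*y^3 + 11*y^3/2 - 2*y^2 + 11*sqrt(2)*y^2/2 - 22*y - 6*sqrt(2)*y + 24) + (y^2 - 7*sqrt(2)*y/2 + 6)*(4*y^3 - 33*y^2/2 + 3*sqrt(2)*y^2 - 11*sqrt(2)*y + 4*y + 6*sqrt(2) + 22)/(-y^4 - sqrt(2)*y^3 + 11*y^3/2 - 2*y^2 + 11*sqrt(2)*y^2/2 - 22*y - 6*sqrt(2)*y + 24)^2 = ((-4*y + 7*sqrt(2))*(2*y^4 - 11*y^3 + 2*sqrt(2)*y^3 - 11*sqrt(2)*y^2 + 4*y^2 + 12*sqrt(2)*y + 44*y - 48) + (2*y^2 - 7*sqrt(2)*y + 12)*(8*y^3 - 33*y^2 + 6*sqrt(2)*y^2 - 22*sqrt(2)*y + 8*y + 12*sqrt(2) + 44))/(2*y^4 - 11*y^3 + 2*sqrt(2)*y^3 - 11*sqrt(2)*y^2 + 4*y^2 + 12*sqrt(2)*y + 44*y - 48)^2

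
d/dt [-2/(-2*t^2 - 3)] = -8*t/(2*t^2 + 3)^2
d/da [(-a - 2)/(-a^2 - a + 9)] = (a^2 + a - (a + 2)*(2*a + 1) - 9)/(a^2 + a - 9)^2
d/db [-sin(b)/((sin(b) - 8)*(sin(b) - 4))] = (sin(b)^2 - 32)*cos(b)/((sin(b) - 8)^2*(sin(b) - 4)^2)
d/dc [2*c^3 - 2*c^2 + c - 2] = 6*c^2 - 4*c + 1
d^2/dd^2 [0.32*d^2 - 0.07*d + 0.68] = 0.640000000000000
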